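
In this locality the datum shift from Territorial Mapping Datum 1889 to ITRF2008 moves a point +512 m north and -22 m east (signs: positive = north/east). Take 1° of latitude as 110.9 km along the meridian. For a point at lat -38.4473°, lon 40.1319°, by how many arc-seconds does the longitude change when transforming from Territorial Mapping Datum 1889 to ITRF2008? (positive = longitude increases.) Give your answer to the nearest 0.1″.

At latitude -38.4473°, cos φ = 0.783180.
1° of longitude at this latitude = 110.9 × cos φ = 86.85 km, so Δλ = -22.0 / 86854.7 = -0.0002533° = -0.912″.

Δλ = -0.9″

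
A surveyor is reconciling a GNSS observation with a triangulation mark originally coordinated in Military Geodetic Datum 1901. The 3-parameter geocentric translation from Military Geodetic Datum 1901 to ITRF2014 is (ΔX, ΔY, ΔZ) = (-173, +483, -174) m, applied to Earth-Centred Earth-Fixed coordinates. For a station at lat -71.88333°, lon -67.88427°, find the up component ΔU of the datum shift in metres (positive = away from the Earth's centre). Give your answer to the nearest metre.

The local up (radial) axis is (cos φ cos λ, cos φ sin λ, sin φ), giving ΔU = -20.253 − 139.140 + 165.374 = 5.98 m.

ΔU = 6 m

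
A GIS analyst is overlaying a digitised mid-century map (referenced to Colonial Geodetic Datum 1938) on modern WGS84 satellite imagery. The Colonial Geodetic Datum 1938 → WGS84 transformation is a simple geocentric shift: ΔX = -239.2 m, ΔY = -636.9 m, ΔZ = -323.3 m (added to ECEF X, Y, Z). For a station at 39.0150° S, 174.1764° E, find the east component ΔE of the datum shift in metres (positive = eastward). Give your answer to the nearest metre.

The local east axis at (φ, λ) is (−sin λ, cos λ, 0), so ΔE = −sin(174.1764°)·(-239.2) + cos(174.1764°)·(-636.9) = 657.88 m.

ΔE = 658 m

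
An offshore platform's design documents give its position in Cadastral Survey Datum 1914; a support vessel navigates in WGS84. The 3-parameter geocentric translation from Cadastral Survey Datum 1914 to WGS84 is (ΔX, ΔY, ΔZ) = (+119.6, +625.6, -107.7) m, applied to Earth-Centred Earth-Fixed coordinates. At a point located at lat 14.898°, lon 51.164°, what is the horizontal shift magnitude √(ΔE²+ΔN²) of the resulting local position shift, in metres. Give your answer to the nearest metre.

The local east axis at (φ, λ) is (−sin λ, cos λ, 0), so ΔE = −sin(51.164°)·119.6 + cos(51.164°)·625.6 = 299.15 m.
The local north axis is (−sin φ cos λ, −sin φ sin λ, cos φ), giving ΔN = -19.283 − 125.286 − 104.080 = -248.65 m.
Horizontal magnitude = √(ΔE² + ΔN²) = √(299.15² + (-248.65)²) = 388.99 m.

389 m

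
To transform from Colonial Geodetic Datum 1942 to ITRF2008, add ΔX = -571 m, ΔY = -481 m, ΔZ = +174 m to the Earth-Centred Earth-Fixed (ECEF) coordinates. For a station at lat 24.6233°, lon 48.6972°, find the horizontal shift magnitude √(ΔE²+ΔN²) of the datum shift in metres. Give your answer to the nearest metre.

At φ = 24.6233°, λ = 48.6972°: sin φ = 0.416651, cos φ = 0.909067, sin λ = 0.751232, cos λ = 0.660038.
ΔE = −sin λ·ΔX + cos λ·ΔY = −(0.751232)·(-571) + (0.660038)·(-481) = 111.47 m.
ΔN = −sin φ cos λ·ΔX − sin φ sin λ·ΔY + cos φ·ΔZ = −(0.416651)(0.660038)(-571) − (0.416651)(0.751232)(-481) + (0.909067)(174) = 465.76 m.
Horizontal magnitude = √(ΔE² + ΔN²) = √(111.47² + 465.76²) = 478.91 m.

479 m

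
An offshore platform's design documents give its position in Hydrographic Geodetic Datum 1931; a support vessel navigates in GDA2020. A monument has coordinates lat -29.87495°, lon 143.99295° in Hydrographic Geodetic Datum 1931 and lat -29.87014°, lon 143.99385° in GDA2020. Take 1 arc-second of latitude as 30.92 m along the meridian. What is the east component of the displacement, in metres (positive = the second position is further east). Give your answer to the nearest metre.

ΔE = 87 m

Δφ = -29.87014° − -29.87495° = +0.00481°; Δλ = 143.99385° − 143.99295° = +0.00090°.
1° of latitude = 3600 × 30.92 = 111312 m.
ΔN = Δφ × 111312 = 535.4 m; ΔE = Δλ × 111312 × cos(-29.87495°) = +0.00090 × 111312 × 0.867115 = 86.9 m.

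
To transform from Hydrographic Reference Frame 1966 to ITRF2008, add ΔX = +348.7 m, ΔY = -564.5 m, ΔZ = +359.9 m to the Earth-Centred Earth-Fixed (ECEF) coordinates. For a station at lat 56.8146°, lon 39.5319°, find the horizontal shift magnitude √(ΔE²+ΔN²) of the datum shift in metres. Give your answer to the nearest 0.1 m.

711.6 m

At φ = 56.8146°, λ = 39.5319°: sin φ = 0.836904, cos φ = 0.547350, sin λ = 0.636508, cos λ = 0.771270.
ΔE = −sin λ·ΔX + cos λ·ΔY = −(0.636508)·(348.7) + (0.771270)·(-564.5) = -657.33 m.
ΔN = −sin φ cos λ·ΔX − sin φ sin λ·ΔY + cos φ·ΔZ = −(0.836904)(0.771270)(348.7) − (0.836904)(0.636508)(-564.5) + (0.547350)(359.9) = 272.62 m.
Horizontal magnitude = √(ΔE² + ΔN²) = √((-657.33)² + 272.62²) = 711.62 m.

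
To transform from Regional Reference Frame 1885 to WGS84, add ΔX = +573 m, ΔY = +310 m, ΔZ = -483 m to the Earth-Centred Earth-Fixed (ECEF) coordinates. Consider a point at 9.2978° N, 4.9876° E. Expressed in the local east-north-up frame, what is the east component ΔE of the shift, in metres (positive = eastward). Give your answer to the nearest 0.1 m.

ΔE = 259.0 m

At φ = 9.2978°, λ = 4.9876°: sin φ = 0.161566, cos φ = 0.986862, sin λ = 0.086940, cos λ = 0.996214.
ΔE = −sin λ·ΔX + cos λ·ΔY = −(0.086940)·(573) + (0.996214)·(310) = 259.01 m.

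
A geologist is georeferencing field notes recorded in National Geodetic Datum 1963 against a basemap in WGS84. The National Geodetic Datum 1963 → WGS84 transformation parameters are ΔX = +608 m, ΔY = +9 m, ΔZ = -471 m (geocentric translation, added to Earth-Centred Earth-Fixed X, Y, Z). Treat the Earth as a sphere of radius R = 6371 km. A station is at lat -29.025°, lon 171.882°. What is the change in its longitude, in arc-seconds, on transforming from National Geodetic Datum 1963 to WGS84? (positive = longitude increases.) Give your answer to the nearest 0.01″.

sin φ = -0.485191, cos φ = 0.874408, sin λ = 0.141212, cos λ = -0.989979.
East component: ΔE = −sin λ·ΔX + cos λ·ΔY = −(0.141212)(608) + (-0.989979)(9) = -94.77 m.
1° of latitude spans πR/180 = 111195 m; at latitude φ, 1° of longitude spans that × cos φ = 97229.7 m, so Δλ = -94.77 / 97229.7 × 3600 = -3.509″.

Δλ = -3.51″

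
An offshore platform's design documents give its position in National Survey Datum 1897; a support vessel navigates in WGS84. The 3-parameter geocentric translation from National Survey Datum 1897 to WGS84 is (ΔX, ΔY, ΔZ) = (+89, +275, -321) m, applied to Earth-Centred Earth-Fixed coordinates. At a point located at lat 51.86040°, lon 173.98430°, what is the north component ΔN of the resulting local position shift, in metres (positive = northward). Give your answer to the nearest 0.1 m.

The local north axis is (−sin φ cos λ, −sin φ sin λ, cos φ), giving ΔN = 69.614 − 22.667 − 198.243 = -151.30 m.

ΔN = -151.3 m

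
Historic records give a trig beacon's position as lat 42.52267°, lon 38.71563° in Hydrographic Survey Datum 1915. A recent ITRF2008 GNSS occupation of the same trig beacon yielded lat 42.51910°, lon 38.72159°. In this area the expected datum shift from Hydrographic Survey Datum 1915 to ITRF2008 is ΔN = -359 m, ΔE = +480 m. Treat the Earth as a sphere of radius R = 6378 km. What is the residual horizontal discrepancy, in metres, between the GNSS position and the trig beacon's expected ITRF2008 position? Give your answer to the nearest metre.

39 m

Observed coordinate differences: Δφ = -0.00357°, Δλ = +0.00596°.
Converting to metres (1° lat = 111317 m, cos φ = 0.737010): observed ΔN = -397.4 m, observed ΔE = 489.0 m.
Subtracting the expected shift leaves a residual of -397.4 − (-359) = -38.4 m north and 489.0 − (480) = 9.0 m east.
Residual distance = √((-38.4)² + 9.0²) = 39.4 m.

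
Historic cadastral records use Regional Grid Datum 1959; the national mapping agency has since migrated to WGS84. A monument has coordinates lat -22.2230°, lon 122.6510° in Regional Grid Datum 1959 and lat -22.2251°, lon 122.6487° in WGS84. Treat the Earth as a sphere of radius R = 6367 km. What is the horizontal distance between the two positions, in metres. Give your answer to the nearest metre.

332 m

Δφ = -22.2251° − -22.2230° = -0.0021°; Δλ = 122.6487° − 122.6510° = -0.0023°.
1° along a meridian = πR/180 = 111125 m.
ΔN = Δφ × 111125 = -233.4 m; ΔE = Δλ × 111125 × cos(-22.2230°) = -0.0023 × 111125 × 0.925719 = -236.6 m.
Distance = √(ΔE² + ΔN²) = √((-236.6)² + (-233.4)²) = 332.3 m.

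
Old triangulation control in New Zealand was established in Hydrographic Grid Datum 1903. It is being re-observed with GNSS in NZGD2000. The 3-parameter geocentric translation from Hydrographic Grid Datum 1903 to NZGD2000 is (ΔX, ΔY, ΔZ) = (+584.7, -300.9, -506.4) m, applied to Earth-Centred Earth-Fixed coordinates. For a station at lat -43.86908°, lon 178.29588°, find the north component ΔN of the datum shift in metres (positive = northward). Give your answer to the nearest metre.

The local north axis is (−sin φ cos λ, −sin φ sin λ, cos φ), giving ΔN = -405.025 − 6.201 − 365.077 = -776.30 m.

ΔN = -776 m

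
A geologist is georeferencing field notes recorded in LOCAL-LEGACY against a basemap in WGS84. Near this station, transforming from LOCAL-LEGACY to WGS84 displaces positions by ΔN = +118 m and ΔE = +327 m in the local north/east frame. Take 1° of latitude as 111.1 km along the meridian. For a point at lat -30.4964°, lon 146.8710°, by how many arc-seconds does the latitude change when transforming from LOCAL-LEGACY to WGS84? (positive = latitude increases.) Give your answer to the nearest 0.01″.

1° of latitude = 111.1 km, so Δφ = 118.0 / 111100 = 0.0010621° = 3.824″.

Δφ = 3.82″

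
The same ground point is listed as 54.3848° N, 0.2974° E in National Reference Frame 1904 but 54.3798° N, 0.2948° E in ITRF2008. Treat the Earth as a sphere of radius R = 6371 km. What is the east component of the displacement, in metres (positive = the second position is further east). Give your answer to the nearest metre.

ΔE = -168 m

Δφ = 54.3798° − 54.3848° = -0.0050°; Δλ = 0.2948° − 0.2974° = -0.0026°.
1° along a meridian = πR/180 = 111195 m.
ΔN = Δφ × 111195 = -556.0 m; ΔE = Δλ × 111195 × cos(54.3848°) = -0.0026 × 111195 × 0.582339 = -168.4 m.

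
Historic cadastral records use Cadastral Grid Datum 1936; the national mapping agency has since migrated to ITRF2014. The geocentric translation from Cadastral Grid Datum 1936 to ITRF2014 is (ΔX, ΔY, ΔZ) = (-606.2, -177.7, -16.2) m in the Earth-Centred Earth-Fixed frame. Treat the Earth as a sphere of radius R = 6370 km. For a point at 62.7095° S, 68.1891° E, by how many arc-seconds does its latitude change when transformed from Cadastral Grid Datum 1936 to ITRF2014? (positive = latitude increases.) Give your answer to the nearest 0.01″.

sin φ = -0.888693, cos φ = 0.458502, sin λ = 0.928415, cos λ = 0.371544.
North component: ΔN = −sin φ cos λ·ΔX − sin φ sin λ·ΔY + cos φ·ΔZ = −(-0.888693)(0.371544)(-606.2) − (-0.888693)(0.928415)(-177.7) + (0.458502)(-16.2) = -354.20 m.
1° of latitude spans πR/180 = 111177 m, so Δφ = -354.20 / 111177 × 3600 = -11.469″.

Δφ = -11.47″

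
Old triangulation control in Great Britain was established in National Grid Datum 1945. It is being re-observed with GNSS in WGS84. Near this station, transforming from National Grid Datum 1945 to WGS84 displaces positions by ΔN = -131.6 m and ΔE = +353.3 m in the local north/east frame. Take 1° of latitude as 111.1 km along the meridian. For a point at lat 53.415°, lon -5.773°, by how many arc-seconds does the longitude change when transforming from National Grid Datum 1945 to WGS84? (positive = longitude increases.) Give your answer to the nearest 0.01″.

Δλ = 19.21″

At latitude 53.415°, cos φ = 0.596015.
1° of longitude at this latitude = 111.1 × cos φ = 66.22 km, so Δλ = 353.3 / 66217.2 = 0.0053355° = 19.208″.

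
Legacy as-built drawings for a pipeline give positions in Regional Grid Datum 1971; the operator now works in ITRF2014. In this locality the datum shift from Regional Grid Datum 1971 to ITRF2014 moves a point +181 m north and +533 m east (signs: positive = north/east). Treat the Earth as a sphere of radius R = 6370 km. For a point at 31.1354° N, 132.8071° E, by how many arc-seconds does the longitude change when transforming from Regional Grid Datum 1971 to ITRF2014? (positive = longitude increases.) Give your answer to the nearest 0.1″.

Δλ = 20.2″

At latitude 31.1354°, cos φ = 0.855948.
One radian of longitude at latitude φ spans R cos φ, so Δλ = ΔE / (R cos φ) = 533.0 / (6370000 × 0.855948) = 9.7755e-05 rad = 20.163″.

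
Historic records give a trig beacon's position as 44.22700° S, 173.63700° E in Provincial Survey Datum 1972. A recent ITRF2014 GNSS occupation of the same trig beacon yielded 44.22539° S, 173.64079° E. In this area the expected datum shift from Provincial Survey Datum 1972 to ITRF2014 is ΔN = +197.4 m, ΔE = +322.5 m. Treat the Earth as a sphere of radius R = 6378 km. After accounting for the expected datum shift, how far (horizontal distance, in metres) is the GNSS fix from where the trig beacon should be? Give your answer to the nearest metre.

27 m

Observed coordinate differences: Δφ = +0.00161°, Δλ = +0.00379°.
Converting to metres (1° lat = 111317 m, cos φ = 0.716582): observed ΔN = 179.2 m, observed ΔE = 302.3 m.
Subtracting the expected shift leaves a residual of 179.2 − (197.4) = -18.2 m north and 302.3 − (322.5) = -20.2 m east.
Residual distance = √((-18.2)² + (-20.2)²) = 27.2 m.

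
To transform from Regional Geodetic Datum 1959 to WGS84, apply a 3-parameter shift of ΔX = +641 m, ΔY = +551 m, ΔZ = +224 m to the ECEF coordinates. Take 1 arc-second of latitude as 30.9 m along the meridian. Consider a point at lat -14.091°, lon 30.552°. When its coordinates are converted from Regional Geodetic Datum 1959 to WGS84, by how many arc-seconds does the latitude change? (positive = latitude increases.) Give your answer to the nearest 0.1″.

sin φ = -0.243463, cos φ = 0.969910, sin λ = 0.508320, cos λ = 0.861168.
North component: ΔN = −sin φ cos λ·ΔX − sin φ sin λ·ΔY + cos φ·ΔZ = −(-0.243463)(0.861168)(641) − (-0.243463)(0.508320)(551) + (0.969910)(224) = 419.84 m.
1° of latitude spans 3600 × 30.90 = 111240 m, so Δφ = 419.84 / 111240 × 3600 = 13.587″.

Δφ = 13.6″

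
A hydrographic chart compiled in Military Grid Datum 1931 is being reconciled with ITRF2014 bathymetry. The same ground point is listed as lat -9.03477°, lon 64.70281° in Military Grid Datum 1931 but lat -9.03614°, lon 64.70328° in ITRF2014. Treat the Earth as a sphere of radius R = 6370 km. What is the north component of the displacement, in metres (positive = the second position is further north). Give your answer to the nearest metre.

Δφ = -9.03614° − -9.03477° = -0.00137°; Δλ = 64.70328° − 64.70281° = +0.00047°.
1° along a meridian = πR/180 = 111177 m.
ΔN = Δφ × 111177 = -152.3 m; ΔE = Δλ × 111177 × cos(-9.03477°) = +0.00047 × 111177 × 0.987593 = 51.6 m.

ΔN = -152 m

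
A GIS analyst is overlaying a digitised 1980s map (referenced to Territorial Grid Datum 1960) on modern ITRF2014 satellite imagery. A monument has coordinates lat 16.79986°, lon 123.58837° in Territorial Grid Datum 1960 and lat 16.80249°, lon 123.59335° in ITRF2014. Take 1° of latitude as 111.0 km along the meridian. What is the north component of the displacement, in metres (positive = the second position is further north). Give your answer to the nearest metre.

Δφ = 16.80249° − 16.79986° = +0.00263°; Δλ = 123.59335° − 123.58837° = +0.00498°.
ΔN = Δφ × 111000 = 291.9 m; ΔE = Δλ × 111000 × cos(16.79986°) = +0.00498 × 111000 × 0.957320 = 529.2 m.

ΔN = 292 m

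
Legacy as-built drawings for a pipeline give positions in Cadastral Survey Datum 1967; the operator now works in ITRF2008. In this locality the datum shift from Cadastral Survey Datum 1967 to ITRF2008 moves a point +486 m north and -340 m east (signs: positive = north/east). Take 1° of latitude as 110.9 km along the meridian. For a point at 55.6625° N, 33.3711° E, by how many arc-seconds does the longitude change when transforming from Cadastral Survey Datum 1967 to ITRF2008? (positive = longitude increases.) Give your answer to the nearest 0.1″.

At latitude 55.6625°, cos φ = 0.564067.
1° of longitude at this latitude = 110.9 × cos φ = 62.55 km, so Δλ = -340.0 / 62555.0 = -0.0054352° = -19.567″.

Δλ = -19.6″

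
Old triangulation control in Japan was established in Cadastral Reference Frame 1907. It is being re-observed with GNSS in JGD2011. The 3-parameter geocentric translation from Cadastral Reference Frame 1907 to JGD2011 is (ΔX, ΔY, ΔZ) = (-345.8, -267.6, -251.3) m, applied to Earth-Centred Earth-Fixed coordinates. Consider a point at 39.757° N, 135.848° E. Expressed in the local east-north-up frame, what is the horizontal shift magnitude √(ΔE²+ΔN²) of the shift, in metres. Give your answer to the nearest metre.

At φ = 39.757°, λ = 135.848°: sin φ = 0.639533, cos φ = 0.768764, sin λ = 0.696564, cos λ = -0.717494.
ΔE = −sin λ·ΔX + cos λ·ΔY = −(0.696564)·(-345.8) + (-0.717494)·(-267.6) = 432.87 m.
ΔN = −sin φ cos λ·ΔX − sin φ sin λ·ΔY + cos φ·ΔZ = −(0.639533)(-0.717494)(-345.8) − (0.639533)(0.696564)(-267.6) + (0.768764)(-251.3) = -232.66 m.
Horizontal magnitude = √(ΔE² + ΔN²) = √(432.87² + (-232.66)²) = 491.43 m.

491 m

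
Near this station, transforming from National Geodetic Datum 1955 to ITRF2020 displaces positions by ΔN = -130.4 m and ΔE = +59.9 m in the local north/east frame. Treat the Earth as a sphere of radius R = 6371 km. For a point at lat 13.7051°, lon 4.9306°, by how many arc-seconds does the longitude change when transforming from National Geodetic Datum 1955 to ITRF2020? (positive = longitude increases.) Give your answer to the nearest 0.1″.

Δλ = 2.0″

At latitude 13.7051°, cos φ = 0.971528.
One radian of longitude at latitude φ spans R cos φ, so Δλ = ΔE / (R cos φ) = 59.9 / (6371000 × 0.971528) = 9.6775e-06 rad = 1.996″.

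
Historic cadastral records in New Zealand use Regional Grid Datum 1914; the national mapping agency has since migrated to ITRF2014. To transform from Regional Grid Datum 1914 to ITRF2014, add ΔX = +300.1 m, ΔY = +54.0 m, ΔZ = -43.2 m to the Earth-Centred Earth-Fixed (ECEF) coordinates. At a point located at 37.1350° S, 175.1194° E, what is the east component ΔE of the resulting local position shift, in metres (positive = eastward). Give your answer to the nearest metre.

At φ = -37.1350°, λ = 175.1194°: sin φ = -0.603695, cos φ = 0.797215, sin λ = 0.085080, cos λ = -0.996374.
ΔE = −sin λ·ΔX + cos λ·ΔY = −(0.085080)·(300.1) + (-0.996374)·(54.0) = -79.34 m.

ΔE = -79 m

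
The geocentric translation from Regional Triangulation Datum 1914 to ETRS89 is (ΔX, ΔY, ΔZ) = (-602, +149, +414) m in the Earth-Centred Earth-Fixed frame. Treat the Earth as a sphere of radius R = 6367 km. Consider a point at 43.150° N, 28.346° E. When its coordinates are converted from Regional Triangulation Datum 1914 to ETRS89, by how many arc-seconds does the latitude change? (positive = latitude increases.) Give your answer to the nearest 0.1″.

sin φ = 0.683911, cos φ = 0.729566, sin λ = 0.474795, cos λ = 0.880096.
North component: ΔN = −sin φ cos λ·ΔX − sin φ sin λ·ΔY + cos φ·ΔZ = −(0.683911)(0.880096)(-602) − (0.683911)(0.474795)(149) + (0.729566)(414) = 616.01 m.
1° of latitude spans πR/180 = 111125 m, so Δφ = 616.01 / 111125 × 3600 = 19.956″.

Δφ = 20.0″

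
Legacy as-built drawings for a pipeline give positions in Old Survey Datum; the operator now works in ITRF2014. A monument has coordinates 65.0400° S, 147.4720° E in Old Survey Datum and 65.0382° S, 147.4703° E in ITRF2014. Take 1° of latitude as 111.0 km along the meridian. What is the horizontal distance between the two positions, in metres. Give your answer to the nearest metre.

215 m

Δφ = -65.0382° − -65.0400° = +0.0018°; Δλ = 147.4703° − 147.4720° = -0.0017°.
ΔN = Δφ × 111000 = 199.8 m; ΔE = Δλ × 111000 × cos(-65.0400°) = -0.0017 × 111000 × 0.421985 = -79.6 m.
Distance = √(ΔE² + ΔN²) = √((-79.6)² + 199.8²) = 215.1 m.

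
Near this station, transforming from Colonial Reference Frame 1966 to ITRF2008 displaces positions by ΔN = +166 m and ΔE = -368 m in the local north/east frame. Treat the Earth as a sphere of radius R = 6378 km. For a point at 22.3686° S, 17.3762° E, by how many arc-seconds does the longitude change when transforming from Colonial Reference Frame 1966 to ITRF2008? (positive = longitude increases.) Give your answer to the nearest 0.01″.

Δλ = -12.87″

At latitude -22.3686°, cos φ = 0.924755.
One radian of longitude at latitude φ spans R cos φ, so Δλ = ΔE / (R cos φ) = -368.0 / (6378000 × 0.924755) = -6.2393e-05 rad = -12.870″.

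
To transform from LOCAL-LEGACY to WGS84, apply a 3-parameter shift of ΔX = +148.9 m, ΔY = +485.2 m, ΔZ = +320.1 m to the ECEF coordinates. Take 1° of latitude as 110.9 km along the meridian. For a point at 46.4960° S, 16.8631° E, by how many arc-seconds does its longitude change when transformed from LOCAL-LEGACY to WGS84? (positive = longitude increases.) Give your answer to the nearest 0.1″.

sin φ = -0.725326, cos φ = 0.688405, sin λ = 0.290086, cos λ = 0.957001.
East component: ΔE = −sin λ·ΔX + cos λ·ΔY = −(0.290086)(148.9) + (0.957001)(485.2) = 421.14 m.
1° of latitude spans 110900 m; at latitude φ, 1° of longitude spans that × cos φ = 76344.1 m, so Δλ = 421.14 / 76344.1 × 3600 = 19.859″.

Δλ = 19.9″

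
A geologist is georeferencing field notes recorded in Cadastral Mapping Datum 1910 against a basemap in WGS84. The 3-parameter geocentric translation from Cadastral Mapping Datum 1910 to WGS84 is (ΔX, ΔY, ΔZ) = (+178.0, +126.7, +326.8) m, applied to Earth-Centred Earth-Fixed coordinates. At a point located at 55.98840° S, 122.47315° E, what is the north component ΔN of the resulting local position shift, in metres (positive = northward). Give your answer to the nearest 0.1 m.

ΔN = 192.2 m

At φ = -55.98840°, λ = 122.47315°: sin φ = -0.828924, cos φ = 0.559361, sin λ = 0.843643, cos λ = -0.536904.
ΔN = −sin φ cos λ·ΔX − sin φ sin λ·ΔY + cos φ·ΔZ = −(-0.828924)(-0.536904)(178.0) − (-0.828924)(0.843643)(126.7) + (0.559361)(326.8) = 192.18 m.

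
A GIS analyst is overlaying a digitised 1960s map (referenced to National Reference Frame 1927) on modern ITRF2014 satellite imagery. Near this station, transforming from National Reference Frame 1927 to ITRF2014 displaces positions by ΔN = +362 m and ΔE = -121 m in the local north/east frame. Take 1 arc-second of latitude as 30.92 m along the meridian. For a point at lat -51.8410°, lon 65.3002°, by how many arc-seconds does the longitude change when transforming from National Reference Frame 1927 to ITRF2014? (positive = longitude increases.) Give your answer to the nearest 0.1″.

At latitude -51.8410°, cos φ = 0.617846.
1″ of longitude at this latitude = 30.92 × cos φ = 19.1038 m, so Δλ = -121.0 / 19.1038 = -6.334″.

Δλ = -6.3″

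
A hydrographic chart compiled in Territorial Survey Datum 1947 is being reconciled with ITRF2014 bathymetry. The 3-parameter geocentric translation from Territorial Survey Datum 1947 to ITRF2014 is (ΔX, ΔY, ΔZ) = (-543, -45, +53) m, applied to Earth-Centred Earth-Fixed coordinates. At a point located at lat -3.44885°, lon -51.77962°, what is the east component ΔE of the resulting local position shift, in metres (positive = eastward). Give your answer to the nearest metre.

The local east axis at (φ, λ) is (−sin λ, cos λ, 0), so ΔE = −sin(-51.77962°)·(-543) + cos(-51.77962°)·(-45) = -454.44 m.

ΔE = -454 m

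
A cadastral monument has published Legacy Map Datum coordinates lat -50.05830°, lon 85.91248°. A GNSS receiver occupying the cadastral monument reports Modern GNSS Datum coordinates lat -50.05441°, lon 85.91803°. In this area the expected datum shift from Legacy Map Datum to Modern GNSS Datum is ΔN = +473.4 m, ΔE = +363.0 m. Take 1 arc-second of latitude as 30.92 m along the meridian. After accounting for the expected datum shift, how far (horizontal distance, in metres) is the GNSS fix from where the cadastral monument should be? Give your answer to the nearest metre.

Observed coordinate differences: Δφ = +0.00389°, Δλ = +0.00555°.
Converting to metres (1° lat = 111312 m, cos φ = 0.642008): observed ΔN = 433.0 m, observed ΔE = 396.6 m.
Subtracting the expected shift leaves a residual of 433.0 − (473.4) = -40.4 m north and 396.6 − (363.0) = 33.6 m east.
Residual distance = √((-40.4)² + 33.6²) = 52.6 m.

53 m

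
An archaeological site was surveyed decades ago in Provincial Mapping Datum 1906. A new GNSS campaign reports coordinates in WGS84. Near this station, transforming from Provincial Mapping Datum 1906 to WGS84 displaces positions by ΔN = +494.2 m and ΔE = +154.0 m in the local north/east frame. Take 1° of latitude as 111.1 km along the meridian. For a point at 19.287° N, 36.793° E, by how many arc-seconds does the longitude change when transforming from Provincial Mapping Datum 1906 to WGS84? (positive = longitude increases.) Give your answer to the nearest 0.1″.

Δλ = 5.3″

At latitude 19.287°, cos φ = 0.943876.
1° of longitude at this latitude = 111.1 × cos φ = 104.86 km, so Δλ = 154.0 / 104864.6 = 0.0014686° = 5.287″.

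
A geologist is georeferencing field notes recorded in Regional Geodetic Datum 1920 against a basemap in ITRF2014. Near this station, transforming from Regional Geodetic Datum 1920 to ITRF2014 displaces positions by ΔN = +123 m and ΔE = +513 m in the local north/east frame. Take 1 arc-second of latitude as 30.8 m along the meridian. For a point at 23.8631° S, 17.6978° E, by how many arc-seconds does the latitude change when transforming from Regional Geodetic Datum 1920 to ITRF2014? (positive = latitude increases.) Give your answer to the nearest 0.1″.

Δφ = 4.0″

1″ of latitude = 30.80 m, so Δφ = 123.0 / 30.80 = 3.994″.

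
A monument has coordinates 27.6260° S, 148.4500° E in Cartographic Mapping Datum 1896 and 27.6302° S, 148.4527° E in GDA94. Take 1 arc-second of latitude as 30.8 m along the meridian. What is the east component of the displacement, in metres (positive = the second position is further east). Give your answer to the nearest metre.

Δφ = -27.6302° − -27.6260° = -0.0042°; Δλ = 148.4527° − 148.4500° = +0.0027°.
1° of latitude = 3600 × 30.80 = 110880 m.
ΔN = Δφ × 110880 = -465.7 m; ΔE = Δλ × 110880 × cos(-27.6260°) = +0.0027 × 110880 × 0.885993 = 265.2 m.

ΔE = 265 m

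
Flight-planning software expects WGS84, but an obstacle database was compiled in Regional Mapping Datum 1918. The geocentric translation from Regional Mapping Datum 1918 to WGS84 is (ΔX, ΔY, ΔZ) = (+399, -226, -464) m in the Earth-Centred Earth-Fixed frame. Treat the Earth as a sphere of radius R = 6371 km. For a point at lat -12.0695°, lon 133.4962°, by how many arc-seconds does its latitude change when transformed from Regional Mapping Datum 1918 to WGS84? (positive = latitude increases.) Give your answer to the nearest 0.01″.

Δφ = -17.66″

sin φ = -0.209098, cos φ = 0.977895, sin λ = 0.725420, cos λ = -0.688306.
North component: ΔN = −sin φ cos λ·ΔX − sin φ sin λ·ΔY + cos φ·ΔZ = −(-0.209098)(-0.688306)(399) − (-0.209098)(0.725420)(-226) + (0.977895)(-464) = -545.45 m.
1° of latitude spans πR/180 = 111195 m, so Δφ = -545.45 / 111195 × 3600 = -17.659″.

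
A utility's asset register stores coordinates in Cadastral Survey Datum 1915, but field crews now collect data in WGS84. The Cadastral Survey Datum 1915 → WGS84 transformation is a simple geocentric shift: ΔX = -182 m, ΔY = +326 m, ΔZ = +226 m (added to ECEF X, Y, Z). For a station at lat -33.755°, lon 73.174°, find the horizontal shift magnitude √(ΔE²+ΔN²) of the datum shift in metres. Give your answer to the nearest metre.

The local east axis at (φ, λ) is (−sin λ, cos λ, 0), so ΔE = −sin(73.174°)·(-182) + cos(73.174°)·326 = 268.57 m.
The local north axis is (−sin φ cos λ, −sin φ sin λ, cos φ), giving ΔN = -29.273 + 173.385 + 187.901 = 332.01 m.
Horizontal magnitude = √(ΔE² + ΔN²) = √(268.57² + 332.01²) = 427.04 m.

427 m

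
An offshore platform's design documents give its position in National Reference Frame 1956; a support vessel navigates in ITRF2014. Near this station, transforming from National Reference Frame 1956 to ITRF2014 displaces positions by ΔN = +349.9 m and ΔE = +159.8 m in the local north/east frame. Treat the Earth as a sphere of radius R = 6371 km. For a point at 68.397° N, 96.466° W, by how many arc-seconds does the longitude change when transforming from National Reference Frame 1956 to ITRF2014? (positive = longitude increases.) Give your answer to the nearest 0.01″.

Δλ = 14.05″

At latitude 68.397°, cos φ = 0.368173.
One radian of longitude at latitude φ spans R cos φ, so Δλ = ΔE / (R cos φ) = 159.8 / (6371000 × 0.368173) = 6.8127e-05 rad = 14.052″.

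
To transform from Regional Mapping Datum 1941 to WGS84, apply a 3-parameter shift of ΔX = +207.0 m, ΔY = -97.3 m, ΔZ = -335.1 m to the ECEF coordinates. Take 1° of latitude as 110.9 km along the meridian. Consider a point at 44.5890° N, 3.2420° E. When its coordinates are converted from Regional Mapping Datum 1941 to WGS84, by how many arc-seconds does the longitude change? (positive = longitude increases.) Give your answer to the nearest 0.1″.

sin φ = 0.702016, cos φ = 0.712161, sin λ = 0.056553, cos λ = 0.998400.
East component: ΔE = −sin λ·ΔX + cos λ·ΔY = −(0.056553)(207.0) + (0.998400)(-97.3) = -108.85 m.
1° of latitude spans 110900 m; at latitude φ, 1° of longitude spans that × cos φ = 78978.6 m, so Δλ = -108.85 / 78978.6 × 3600 = -4.962″.

Δλ = -5.0″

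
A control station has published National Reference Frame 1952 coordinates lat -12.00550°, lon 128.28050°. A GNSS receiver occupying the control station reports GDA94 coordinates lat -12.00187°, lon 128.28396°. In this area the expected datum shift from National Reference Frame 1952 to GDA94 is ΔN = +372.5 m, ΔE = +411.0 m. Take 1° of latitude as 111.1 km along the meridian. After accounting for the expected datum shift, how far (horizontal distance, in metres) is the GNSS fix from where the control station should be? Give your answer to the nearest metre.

47 m

Observed coordinate differences: Δφ = +0.00363°, Δλ = +0.00346°.
Converting to metres (1° lat = 111100 m, cos φ = 0.978128): observed ΔN = 403.3 m, observed ΔE = 376.0 m.
Subtracting the expected shift leaves a residual of 403.3 − (372.5) = 30.8 m north and 376.0 − (411.0) = -35.0 m east.
Residual distance = √(30.8² + (-35.0)²) = 46.6 m.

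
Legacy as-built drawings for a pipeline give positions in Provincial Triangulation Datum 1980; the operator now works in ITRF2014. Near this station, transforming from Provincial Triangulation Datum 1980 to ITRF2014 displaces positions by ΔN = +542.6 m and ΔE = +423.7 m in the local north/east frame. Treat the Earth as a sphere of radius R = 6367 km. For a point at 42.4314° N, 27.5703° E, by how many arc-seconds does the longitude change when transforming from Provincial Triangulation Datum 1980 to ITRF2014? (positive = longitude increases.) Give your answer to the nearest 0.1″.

Δλ = 18.6″

At latitude 42.4314°, cos φ = 0.738086.
One radian of longitude at latitude φ spans R cos φ, so Δλ = ΔE / (R cos φ) = 423.7 / (6367000 × 0.738086) = 9.0161e-05 rad = 18.597″.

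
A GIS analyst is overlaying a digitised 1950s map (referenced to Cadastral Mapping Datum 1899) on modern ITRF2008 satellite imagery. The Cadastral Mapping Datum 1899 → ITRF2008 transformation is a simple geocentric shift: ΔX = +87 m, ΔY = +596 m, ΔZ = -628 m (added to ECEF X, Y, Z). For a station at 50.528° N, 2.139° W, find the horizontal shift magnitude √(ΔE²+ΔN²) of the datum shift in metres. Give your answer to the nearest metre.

749 m

The local east axis at (φ, λ) is (−sin λ, cos λ, 0), so ΔE = −sin(-2.139°)·87 + cos(-2.139°)·596 = 598.83 m.
The local north axis is (−sin φ cos λ, −sin φ sin λ, cos φ), giving ΔN = -67.112 + 17.172 − 399.220 = -449.16 m.
Horizontal magnitude = √(ΔE² + ΔN²) = √(598.83² + (-449.16)²) = 748.56 m.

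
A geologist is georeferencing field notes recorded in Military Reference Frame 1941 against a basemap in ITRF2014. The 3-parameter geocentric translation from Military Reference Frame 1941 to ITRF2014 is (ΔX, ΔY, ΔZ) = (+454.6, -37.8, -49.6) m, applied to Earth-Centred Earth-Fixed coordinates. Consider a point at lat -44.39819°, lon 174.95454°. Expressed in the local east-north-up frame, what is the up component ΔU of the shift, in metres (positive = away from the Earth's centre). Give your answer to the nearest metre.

ΔU = -291 m

The local up (radial) axis is (cos φ cos λ, cos φ sin λ, sin φ), giving ΔU = -323.551 − 2.375 + 34.702 = -291.22 m.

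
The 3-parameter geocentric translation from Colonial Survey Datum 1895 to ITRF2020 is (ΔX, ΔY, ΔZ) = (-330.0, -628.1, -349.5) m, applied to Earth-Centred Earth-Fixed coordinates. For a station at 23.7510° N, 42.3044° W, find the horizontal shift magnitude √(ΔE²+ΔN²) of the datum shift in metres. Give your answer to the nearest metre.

791 m

The local east axis at (φ, λ) is (−sin λ, cos λ, 0), so ΔE = −sin(-42.3044°)·(-330.0) + cos(-42.3044°)·(-628.1) = -686.64 m.
The local north axis is (−sin φ cos λ, −sin φ sin λ, cos φ), giving ΔN = 98.299 − 170.270 − 319.899 = -391.87 m.
Horizontal magnitude = √(ΔE² + ΔN²) = √((-686.64)² + (-391.87)²) = 790.59 m.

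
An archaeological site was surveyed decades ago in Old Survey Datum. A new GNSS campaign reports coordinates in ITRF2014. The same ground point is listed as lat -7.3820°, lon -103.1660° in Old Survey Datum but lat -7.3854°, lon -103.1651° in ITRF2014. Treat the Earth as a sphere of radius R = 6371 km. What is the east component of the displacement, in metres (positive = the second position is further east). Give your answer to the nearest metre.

Δφ = -7.3854° − -7.3820° = -0.0034°; Δλ = -103.1651° − -103.1660° = +0.0009°.
1° along a meridian = πR/180 = 111195 m.
ΔN = Δφ × 111195 = -378.1 m; ΔE = Δλ × 111195 × cos(-7.3820°) = +0.0009 × 111195 × 0.991712 = 99.2 m.

ΔE = 99 m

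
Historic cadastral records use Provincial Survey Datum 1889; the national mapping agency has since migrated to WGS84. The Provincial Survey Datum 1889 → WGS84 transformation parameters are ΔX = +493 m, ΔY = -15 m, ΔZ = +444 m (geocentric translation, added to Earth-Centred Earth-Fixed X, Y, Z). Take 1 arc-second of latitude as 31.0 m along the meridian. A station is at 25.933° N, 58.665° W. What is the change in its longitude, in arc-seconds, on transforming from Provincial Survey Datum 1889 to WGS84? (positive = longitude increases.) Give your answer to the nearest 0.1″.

sin φ = 0.437320, cos φ = 0.899306, sin λ = -0.854141, cos λ = 0.520041.
East component: ΔE = −sin λ·ΔX + cos λ·ΔY = −(-0.854141)(493) + (0.520041)(-15) = 413.29 m.
1° of latitude spans 3600 × 31.00 = 111600 m; at latitude φ, 1° of longitude spans that × cos φ = 100362.6 m, so Δλ = 413.29 / 100362.6 × 3600 = 14.825″.

Δλ = 14.8″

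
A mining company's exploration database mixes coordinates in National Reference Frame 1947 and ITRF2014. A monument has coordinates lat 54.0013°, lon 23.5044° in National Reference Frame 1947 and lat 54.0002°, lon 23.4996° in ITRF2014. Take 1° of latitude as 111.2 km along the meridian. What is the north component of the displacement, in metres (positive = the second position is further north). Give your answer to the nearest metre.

Δφ = 54.0002° − 54.0013° = -0.0011°; Δλ = 23.4996° − 23.5044° = -0.0048°.
ΔN = Δφ × 111200 = -122.3 m; ΔE = Δλ × 111200 × cos(54.0013°) = -0.0048 × 111200 × 0.587767 = -313.7 m.

ΔN = -122 m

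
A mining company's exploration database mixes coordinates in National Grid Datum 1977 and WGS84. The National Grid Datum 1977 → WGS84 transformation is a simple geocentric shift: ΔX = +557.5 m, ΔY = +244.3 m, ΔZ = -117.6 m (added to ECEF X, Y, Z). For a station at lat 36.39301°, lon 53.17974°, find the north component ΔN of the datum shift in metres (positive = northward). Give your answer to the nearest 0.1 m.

At φ = 36.39301°, λ = 53.17974°: sin φ = 0.593321, cos φ = 0.804966, sin λ = 0.800520, cos λ = 0.599307.
ΔN = −sin φ cos λ·ΔX − sin φ sin λ·ΔY + cos φ·ΔZ = −(0.593321)(0.599307)(557.5) − (0.593321)(0.800520)(244.3) + (0.804966)(-117.6) = -408.93 m.

ΔN = -408.9 m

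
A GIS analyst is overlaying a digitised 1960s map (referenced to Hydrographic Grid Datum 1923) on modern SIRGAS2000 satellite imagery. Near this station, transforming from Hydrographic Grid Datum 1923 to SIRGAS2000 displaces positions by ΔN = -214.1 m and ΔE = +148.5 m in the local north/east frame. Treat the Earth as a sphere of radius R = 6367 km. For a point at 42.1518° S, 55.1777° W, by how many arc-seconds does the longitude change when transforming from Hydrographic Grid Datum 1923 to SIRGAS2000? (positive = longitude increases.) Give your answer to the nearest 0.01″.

Δλ = 6.49″

At latitude -42.1518°, cos φ = 0.741369.
One radian of longitude at latitude φ spans R cos φ, so Δλ = ΔE / (R cos φ) = 148.5 / (6367000 × 0.741369) = 3.1460e-05 rad = 6.489″.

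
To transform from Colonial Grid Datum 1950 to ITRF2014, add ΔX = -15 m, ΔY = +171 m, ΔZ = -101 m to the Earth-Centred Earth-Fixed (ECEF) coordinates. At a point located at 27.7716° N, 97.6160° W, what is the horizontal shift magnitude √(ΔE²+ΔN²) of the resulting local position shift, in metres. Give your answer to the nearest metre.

At φ = 27.7716°, λ = -97.6160°: sin φ = 0.465948, cos φ = 0.884812, sin λ = -0.991179, cos λ = -0.132533.
ΔE = −sin λ·ΔX + cos λ·ΔY = −(-0.991179)·(-15) + (-0.132533)·(171) = -37.53 m.
ΔN = −sin φ cos λ·ΔX − sin φ sin λ·ΔY + cos φ·ΔZ = −(0.465948)(-0.132533)(-15) − (0.465948)(-0.991179)(171) + (0.884812)(-101) = -11.32 m.
Horizontal magnitude = √(ΔE² + ΔN²) = √((-37.53)² + (-11.32)²) = 39.20 m.

39 m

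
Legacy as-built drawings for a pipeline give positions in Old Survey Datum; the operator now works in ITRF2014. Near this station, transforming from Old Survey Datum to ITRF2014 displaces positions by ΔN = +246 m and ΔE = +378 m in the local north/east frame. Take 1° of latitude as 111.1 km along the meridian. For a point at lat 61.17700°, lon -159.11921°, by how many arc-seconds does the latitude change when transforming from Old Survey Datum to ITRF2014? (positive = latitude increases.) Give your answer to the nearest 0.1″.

Δφ = 8.0″

1° of latitude = 111.1 km, so Δφ = 246.0 / 111100 = 0.0022142° = 7.971″.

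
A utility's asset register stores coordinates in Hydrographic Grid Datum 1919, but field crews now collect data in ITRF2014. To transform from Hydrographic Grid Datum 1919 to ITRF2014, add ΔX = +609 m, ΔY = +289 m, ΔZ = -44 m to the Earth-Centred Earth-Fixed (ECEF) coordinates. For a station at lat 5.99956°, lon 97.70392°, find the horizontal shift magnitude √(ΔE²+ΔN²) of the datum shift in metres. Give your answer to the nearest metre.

The local east axis at (φ, λ) is (−sin λ, cos λ, 0), so ΔE = −sin(97.70392°)·609 + cos(97.70392°)·289 = -642.24 m.
The local north axis is (−sin φ cos λ, −sin φ sin λ, cos φ), giving ΔN = 8.533 − 29.934 − 43.759 = -65.16 m.
Horizontal magnitude = √(ΔE² + ΔN²) = √((-642.24)² + (-65.16)²) = 645.54 m.

646 m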